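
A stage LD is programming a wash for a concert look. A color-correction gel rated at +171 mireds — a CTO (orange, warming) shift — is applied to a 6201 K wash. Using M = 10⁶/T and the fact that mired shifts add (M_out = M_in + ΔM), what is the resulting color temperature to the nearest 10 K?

M_in = 10⁶/6201 = 161.26 mireds.
M_out = 161.26 + (+171) = 332.26 mireds.
T_out = 10⁶/332.26 = 3009.7 K → 3010 K.

3010 K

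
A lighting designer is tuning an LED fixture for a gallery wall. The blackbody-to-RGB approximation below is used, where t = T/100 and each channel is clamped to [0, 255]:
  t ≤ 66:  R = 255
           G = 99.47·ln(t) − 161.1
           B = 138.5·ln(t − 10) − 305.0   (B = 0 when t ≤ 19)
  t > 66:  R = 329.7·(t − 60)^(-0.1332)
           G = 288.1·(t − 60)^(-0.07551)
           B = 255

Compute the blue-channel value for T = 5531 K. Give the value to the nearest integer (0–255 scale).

223

t = 5531/100 = 55.31; the t ≤ 66 branch applies.
B = 138.5·ln(55.31 − 10) − 305.0 = 138.5·ln 45.31 − 305.0 = 138.5·3.8135 − 305.0 = 223.174.
Rounded: 223.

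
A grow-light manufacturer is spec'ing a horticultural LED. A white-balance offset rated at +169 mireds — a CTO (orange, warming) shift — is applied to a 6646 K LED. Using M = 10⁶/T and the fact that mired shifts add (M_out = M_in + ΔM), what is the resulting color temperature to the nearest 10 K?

3130 K

M_in = 10⁶/6646 = 150.47 mireds.
M_out = 150.47 + (+169) = 319.47 mireds.
T_out = 10⁶/319.47 = 3130.2 K → 3130 K.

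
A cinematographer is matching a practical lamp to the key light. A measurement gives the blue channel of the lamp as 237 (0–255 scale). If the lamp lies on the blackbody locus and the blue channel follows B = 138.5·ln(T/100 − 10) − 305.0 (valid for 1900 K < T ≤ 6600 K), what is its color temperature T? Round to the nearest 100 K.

ln(t − 10) = (237 + 305.0) / 138.5 = 3.9134.
t − 10 = e^3.9134 = 50.067, so t = 60.067.
T = 100·t = 6007 K → 6000 K to the nearest 100 K.

6000 K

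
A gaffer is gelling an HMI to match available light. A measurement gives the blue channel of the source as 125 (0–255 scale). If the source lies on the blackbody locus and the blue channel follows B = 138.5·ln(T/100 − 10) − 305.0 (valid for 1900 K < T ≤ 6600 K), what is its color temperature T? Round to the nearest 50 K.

3250 K

ln(t − 10) = (125 + 305.0) / 138.5 = 3.1047.
t − 10 = e^3.1047 = 22.302, so t = 32.302.
T = 100·t = 3230 K → 3250 K to the nearest 50 K.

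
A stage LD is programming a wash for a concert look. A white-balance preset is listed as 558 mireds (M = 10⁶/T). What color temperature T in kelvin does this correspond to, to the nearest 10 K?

1790 K

T = 10⁶ / 558 = 1792.11 K → 1790 K.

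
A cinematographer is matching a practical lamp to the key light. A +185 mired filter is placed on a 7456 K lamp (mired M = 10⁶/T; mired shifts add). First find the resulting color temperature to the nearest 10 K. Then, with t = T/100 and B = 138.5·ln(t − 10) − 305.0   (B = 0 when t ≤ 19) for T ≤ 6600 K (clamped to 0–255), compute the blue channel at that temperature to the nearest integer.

M_in = 10⁶/7456 = 134.12; M_out = 134.12 + (+185) = 319.12.
T_out = 10⁶/319.12 = 3133.6 K → 3130 K; t = 31.3.
B = 138.5·ln(31.3 − 10) − 305.0 = 138.5·ln 21.3 − 305.0 = 138.5·3.0587 − 305.0 = 118.631.
Rounded: 119.

119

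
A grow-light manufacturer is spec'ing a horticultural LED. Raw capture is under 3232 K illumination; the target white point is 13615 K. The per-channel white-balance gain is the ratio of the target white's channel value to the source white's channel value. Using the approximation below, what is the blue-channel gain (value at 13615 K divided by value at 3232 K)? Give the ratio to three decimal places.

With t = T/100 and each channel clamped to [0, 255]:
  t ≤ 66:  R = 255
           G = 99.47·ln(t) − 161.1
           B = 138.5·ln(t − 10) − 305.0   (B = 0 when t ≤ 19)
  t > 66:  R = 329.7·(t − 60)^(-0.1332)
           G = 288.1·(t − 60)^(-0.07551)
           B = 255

At 3232 K (t = 32.32):
  B = 138.5·ln(32.32 − 10) − 305.0 = 138.5·ln 22.32 − 305.0 = 138.5·3.1055 − 305.0 = 125.109.
At 13615 K (t = 136.15):
  B = 255 by definition for t > 66.
Gain = 255.000 / 125.109 = 2.0382 → 2.038.

2.038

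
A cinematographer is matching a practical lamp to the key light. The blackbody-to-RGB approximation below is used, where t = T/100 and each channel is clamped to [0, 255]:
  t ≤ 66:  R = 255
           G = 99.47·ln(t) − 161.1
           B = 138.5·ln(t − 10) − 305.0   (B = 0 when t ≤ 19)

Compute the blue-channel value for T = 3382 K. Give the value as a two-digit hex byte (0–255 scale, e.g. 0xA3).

t = 3382/100 = 33.82; the t ≤ 66 branch applies.
B = 138.5·ln(33.82 − 10) − 305.0 = 138.5·ln 23.82 − 305.0 = 138.5·3.1705 − 305.0 = 134.118.
Rounded: 134; in hex, 0x86.

0x86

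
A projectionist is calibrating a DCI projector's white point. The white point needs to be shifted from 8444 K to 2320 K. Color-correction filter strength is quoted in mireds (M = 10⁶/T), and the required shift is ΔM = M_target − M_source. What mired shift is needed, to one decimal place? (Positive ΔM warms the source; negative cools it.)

M_source = 10⁶/8444 = 118.427; M_target = 10⁶/2320 = 431.034.
ΔM = 431.034 − 118.427 = 312.607 → +312.6 mireds, a warming shift.

+312.6 mireds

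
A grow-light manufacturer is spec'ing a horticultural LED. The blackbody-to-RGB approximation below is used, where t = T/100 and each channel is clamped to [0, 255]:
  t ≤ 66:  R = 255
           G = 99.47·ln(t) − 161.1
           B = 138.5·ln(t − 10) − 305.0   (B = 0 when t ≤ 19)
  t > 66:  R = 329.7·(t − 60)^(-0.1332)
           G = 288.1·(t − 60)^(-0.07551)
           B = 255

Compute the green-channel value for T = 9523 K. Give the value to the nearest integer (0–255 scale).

t = 9523/100 = 95.23; the t > 66 branch applies.
G = 288.1·(95.23 − 60)^(-0.07551) = 288.1·35.23^(-0.07551) = 288.1·0.76417 = 220.159.
Rounded: 220.

220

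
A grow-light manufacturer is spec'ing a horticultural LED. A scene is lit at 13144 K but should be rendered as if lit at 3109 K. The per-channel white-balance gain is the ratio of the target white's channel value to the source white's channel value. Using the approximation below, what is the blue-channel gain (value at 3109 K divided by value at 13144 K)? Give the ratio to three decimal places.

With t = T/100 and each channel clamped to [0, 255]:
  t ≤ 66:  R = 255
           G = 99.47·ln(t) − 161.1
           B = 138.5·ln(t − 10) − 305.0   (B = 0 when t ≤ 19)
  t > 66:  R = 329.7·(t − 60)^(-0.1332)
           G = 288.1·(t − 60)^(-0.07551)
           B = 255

0.460

At 13144 K (t = 131.44):
  B = 255 by definition for t > 66.
At 3109 K (t = 31.09):
  B = 138.5·ln(31.09 − 10) − 305.0 = 138.5·ln 21.09 − 305.0 = 138.5·3.0488 − 305.0 = 117.259.
Gain = 117.259 / 255.000 = 0.4598 → 0.460.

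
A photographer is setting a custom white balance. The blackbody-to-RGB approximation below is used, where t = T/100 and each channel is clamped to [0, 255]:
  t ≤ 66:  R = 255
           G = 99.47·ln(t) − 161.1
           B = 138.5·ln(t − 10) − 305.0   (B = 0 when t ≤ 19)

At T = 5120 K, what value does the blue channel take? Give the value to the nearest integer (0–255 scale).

t = 5120/100 = 51.2; the t ≤ 66 branch applies.
B = 138.5·ln(51.2 − 10) − 305.0 = 138.5·ln 41.2 − 305.0 = 138.5·3.7184 − 305.0 = 210.004.
Rounded: 210.

210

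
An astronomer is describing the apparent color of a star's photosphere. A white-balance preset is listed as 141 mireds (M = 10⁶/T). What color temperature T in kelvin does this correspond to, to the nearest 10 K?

T = 10⁶ / 141 = 7092.20 K → 7090 K.

7090 K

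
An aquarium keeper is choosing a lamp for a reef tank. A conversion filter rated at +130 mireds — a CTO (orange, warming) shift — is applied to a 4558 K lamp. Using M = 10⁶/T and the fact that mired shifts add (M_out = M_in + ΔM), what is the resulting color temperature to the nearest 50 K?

M_in = 10⁶/4558 = 219.39 mireds.
M_out = 219.39 + (+130) = 349.39 mireds.
T_out = 10⁶/349.39 = 2862.1 K → 2850 K.

2850 K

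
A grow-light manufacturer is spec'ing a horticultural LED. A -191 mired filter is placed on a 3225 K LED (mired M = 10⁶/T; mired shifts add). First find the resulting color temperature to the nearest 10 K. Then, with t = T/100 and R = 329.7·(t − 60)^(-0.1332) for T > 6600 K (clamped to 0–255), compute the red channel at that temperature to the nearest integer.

M_in = 10⁶/3225 = 310.08; M_out = 310.08 + (-191) = 119.08.
T_out = 10⁶/119.08 = 8397.9 K → 8400 K; t = 84.
R = 329.7·(84 − 60)^(-0.1332) = 329.7·24^(-0.1332) = 329.7·0.65487 = 215.911.
Rounded: 216.

216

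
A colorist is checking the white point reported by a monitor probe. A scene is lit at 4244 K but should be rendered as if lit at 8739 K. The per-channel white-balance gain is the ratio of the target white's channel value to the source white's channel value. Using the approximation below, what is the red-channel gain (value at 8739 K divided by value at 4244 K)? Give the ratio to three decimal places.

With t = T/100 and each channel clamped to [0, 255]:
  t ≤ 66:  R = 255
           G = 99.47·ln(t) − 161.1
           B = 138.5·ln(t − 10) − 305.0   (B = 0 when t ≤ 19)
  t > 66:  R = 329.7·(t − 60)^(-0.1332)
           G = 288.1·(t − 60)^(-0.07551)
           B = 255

At 4244 K (t = 42.44):
  R = 255 by definition for t ≤ 66.
At 8739 K (t = 87.39):
  R = 329.7·(87.39 − 60)^(-0.1332) = 329.7·27.39^(-0.1332) = 329.7·0.64345 = 212.144.
Gain = 212.144 / 255.000 = 0.8319 → 0.832.

0.832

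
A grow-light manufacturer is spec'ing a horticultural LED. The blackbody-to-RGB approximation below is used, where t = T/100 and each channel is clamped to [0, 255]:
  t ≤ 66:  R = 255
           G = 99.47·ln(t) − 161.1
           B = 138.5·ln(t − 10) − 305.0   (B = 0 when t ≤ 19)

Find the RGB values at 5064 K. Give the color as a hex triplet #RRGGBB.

#FFE5D0

t = 5064/100 = 50.64; the t ≤ 66 branch applies.
R = 255 by definition for t ≤ 66.
G = 99.47·ln 50.64 − 161.1 = 99.47·3.9247 − 161.1 = 229.294.
B = 138.5·ln(50.64 − 10) − 305.0 = 138.5·ln 40.64 − 305.0 = 138.5·3.7048 − 305.0 = 208.108.
Rounded: (255, 229, 208).
In hex: #FFE5D0.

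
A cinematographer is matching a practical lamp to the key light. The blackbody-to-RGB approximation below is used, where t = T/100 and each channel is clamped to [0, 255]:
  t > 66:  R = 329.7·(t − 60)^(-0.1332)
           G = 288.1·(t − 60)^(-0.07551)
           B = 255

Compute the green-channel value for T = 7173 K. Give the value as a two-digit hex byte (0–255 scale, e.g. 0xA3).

0xEF

t = 7173/100 = 71.73; the t > 66 branch applies.
G = 288.1·(71.73 − 60)^(-0.07551) = 288.1·11.73^(-0.07551) = 288.1·0.83034 = 239.222.
Rounded: 239; in hex, 0xEF.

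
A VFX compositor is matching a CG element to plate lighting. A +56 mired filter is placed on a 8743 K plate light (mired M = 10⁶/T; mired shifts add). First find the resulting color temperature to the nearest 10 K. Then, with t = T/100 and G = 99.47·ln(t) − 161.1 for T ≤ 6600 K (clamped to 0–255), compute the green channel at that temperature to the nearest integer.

M_in = 10⁶/8743 = 114.38; M_out = 114.38 + (+56) = 170.38.
T_out = 10⁶/170.38 = 5869.3 K → 5870 K; t = 58.7.
G = 99.47·ln 58.7 − 161.1 = 99.47·4.0724 − 161.1 = 243.986.
Rounded: 244.

244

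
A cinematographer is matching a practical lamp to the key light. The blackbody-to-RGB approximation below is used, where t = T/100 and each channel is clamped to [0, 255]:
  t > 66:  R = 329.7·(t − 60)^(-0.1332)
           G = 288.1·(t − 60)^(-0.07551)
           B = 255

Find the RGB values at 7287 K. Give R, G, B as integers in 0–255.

t = 7287/100 = 72.87; the t > 66 branch applies.
R = 329.7·(72.87 − 60)^(-0.1332) = 329.7·12.87^(-0.1332) = 329.7·0.71155 = 234.597.
G = 288.1·(72.87 − 60)^(-0.07551) = 288.1·12.87^(-0.07551) = 288.1·0.82455 = 237.552.
B = 255 by definition for t > 66.
Rounded: (235, 238, 255).

R=235, G=238, B=255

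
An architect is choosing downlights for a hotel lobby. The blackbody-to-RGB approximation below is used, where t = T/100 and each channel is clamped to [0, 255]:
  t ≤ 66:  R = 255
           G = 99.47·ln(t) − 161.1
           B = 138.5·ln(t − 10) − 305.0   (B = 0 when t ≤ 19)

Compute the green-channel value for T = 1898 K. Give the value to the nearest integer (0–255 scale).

t = 1898/100 = 18.98; the t ≤ 66 branch applies.
G = 99.47·ln 18.98 − 161.1 = 99.47·2.9434 − 161.1 = 131.679.
Rounded: 132.

132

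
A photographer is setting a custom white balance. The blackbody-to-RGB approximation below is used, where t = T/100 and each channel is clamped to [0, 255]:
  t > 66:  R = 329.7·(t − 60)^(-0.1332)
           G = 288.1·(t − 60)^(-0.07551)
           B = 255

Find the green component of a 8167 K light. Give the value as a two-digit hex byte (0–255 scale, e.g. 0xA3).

t = 8167/100 = 81.67; the t > 66 branch applies.
G = 288.1·(81.67 − 60)^(-0.07551) = 288.1·21.67^(-0.07551) = 288.1·0.79274 = 228.388.
Rounded: 228; in hex, 0xE4.

0xE4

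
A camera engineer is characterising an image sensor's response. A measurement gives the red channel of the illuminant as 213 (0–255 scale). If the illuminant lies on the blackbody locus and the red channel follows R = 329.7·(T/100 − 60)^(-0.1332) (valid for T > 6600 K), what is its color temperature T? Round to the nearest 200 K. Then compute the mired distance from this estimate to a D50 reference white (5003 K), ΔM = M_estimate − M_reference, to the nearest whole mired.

-84 mireds

(t − 60)^(-0.1332) = 213/329.7 = 0.64604.
t − 60 = 0.64604^(1/-0.1332) = 0.64604^(-7.508) = 26.575, so t = 86.575.
T = 100·t = 8657 K → 8600 K to the nearest 200 K.
M_estimate = 10⁶/8600 = 116.28; M_reference = 10⁶/5003 = 199.88.
ΔM = 116.28 − 199.88 = -83.60 → -84 mireds.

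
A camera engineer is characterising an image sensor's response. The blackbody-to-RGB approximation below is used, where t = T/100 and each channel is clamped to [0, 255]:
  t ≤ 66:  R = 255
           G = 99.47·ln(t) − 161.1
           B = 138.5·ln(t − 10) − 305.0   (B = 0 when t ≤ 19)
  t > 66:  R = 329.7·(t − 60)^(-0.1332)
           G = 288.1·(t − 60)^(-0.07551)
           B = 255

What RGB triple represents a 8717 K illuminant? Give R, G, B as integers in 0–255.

t = 8717/100 = 87.17; the t > 66 branch applies.
R = 329.7·(87.17 − 60)^(-0.1332) = 329.7·27.17^(-0.1332) = 329.7·0.64414 = 212.372.
G = 288.1·(87.17 − 60)^(-0.07551) = 288.1·27.17^(-0.07551) = 288.1·0.77931 = 224.520.
B = 255 by definition for t > 66.
Rounded: (212, 225, 255).

R=212, G=225, B=255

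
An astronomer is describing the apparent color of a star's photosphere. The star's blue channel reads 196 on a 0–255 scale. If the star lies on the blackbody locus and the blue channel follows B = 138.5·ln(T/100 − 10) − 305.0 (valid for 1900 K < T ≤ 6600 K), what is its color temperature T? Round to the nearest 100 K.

4700 K

ln(t − 10) = (196 + 305.0) / 138.5 = 3.6173.
t − 10 = e^3.6173 = 37.238, so t = 47.238.
T = 100·t = 4724 K → 4700 K to the nearest 100 K.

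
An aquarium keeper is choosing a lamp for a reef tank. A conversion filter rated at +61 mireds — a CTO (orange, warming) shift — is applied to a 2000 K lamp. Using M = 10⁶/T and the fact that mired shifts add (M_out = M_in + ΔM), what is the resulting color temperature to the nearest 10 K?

1780 K

M_in = 10⁶/2000 = 500.00 mireds.
M_out = 500.00 + (+61) = 561.00 mireds.
T_out = 10⁶/561.00 = 1782.5 K → 1780 K.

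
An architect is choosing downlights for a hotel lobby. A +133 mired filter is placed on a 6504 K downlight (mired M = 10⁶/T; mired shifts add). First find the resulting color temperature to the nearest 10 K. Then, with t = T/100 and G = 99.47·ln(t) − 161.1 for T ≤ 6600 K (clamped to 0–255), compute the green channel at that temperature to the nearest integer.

192

M_in = 10⁶/6504 = 153.75; M_out = 153.75 + (+133) = 286.75.
T_out = 10⁶/286.75 = 3487.3 K → 3490 K; t = 34.9.
G = 99.47·ln 34.9 − 161.1 = 99.47·3.5525 − 161.1 = 192.266.
Rounded: 192.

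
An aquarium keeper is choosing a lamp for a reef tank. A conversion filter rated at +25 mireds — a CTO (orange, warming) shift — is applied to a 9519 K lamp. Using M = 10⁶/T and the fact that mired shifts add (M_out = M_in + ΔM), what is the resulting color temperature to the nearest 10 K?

7690 K

M_in = 10⁶/9519 = 105.05 mireds.
M_out = 105.05 + (+25) = 130.05 mireds.
T_out = 10⁶/130.05 = 7689.2 K → 7690 K.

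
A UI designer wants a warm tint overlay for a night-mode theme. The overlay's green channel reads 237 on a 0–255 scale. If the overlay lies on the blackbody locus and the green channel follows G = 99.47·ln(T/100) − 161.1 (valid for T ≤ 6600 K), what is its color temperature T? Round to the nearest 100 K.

ln t = (237 + 161.1) / 99.47 = 4.0022.
t = e^4.0022 = 54.719.
T = 100·t = 5472 K → 5500 K to the nearest 100 K.

5500 K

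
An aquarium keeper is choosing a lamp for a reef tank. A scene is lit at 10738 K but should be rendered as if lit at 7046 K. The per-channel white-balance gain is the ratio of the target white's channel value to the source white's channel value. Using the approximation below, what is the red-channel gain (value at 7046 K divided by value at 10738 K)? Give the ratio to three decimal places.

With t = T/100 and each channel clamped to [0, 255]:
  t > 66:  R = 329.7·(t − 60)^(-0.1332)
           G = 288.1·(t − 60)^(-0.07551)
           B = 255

1.223

At 10738 K (t = 107.38):
  R = 329.7·(107.38 − 60)^(-0.1332) = 329.7·47.38^(-0.1332) = 329.7·0.59815 = 197.210.
At 7046 K (t = 70.46):
  R = 329.7·(70.46 − 60)^(-0.1332) = 329.7·10.46^(-0.1332) = 329.7·0.73147 = 241.167.
Gain = 241.167 / 197.210 = 1.2229 → 1.223.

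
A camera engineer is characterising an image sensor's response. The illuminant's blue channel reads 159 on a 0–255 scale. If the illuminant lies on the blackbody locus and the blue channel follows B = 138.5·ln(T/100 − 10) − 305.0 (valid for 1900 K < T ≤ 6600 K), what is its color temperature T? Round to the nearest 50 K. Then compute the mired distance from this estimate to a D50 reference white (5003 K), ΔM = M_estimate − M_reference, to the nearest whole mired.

+60 mireds

ln(t − 10) = (159 + 305.0) / 138.5 = 3.3502.
t − 10 = e^3.3502 = 28.508, so t = 38.508.
T = 100·t = 3851 K → 3850 K to the nearest 50 K.
M_estimate = 10⁶/3850 = 259.74; M_reference = 10⁶/5003 = 199.88.
ΔM = 259.74 − 199.88 = 59.86 → +60 mireds.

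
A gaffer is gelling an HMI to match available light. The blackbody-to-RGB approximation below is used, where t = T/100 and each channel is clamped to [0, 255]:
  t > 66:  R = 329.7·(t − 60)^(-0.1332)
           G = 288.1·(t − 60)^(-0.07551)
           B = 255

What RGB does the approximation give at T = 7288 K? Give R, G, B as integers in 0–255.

t = 7288/100 = 72.88; the t > 66 branch applies.
R = 329.7·(72.88 − 60)^(-0.1332) = 329.7·12.88^(-0.1332) = 329.7·0.71147 = 234.573.
G = 288.1·(72.88 − 60)^(-0.07551) = 288.1·12.88^(-0.07551) = 288.1·0.82450 = 237.538.
B = 255 by definition for t > 66.
Rounded: (235, 238, 255).

R=235, G=238, B=255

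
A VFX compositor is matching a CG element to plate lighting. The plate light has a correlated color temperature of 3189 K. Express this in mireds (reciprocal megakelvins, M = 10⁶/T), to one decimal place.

313.6 mireds

M = 10⁶ / 3189 = 313.578 → 313.6 mireds.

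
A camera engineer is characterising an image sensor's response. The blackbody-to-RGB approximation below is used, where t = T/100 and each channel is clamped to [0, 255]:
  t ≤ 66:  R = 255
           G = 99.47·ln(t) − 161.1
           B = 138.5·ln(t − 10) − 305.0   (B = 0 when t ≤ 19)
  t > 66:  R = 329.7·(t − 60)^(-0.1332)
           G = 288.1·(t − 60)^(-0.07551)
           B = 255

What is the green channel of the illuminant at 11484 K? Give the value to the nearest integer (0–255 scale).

t = 11484/100 = 114.84; the t > 66 branch applies.
G = 288.1·(114.84 − 60)^(-0.07551) = 288.1·54.84^(-0.07551) = 288.1·0.73906 = 212.924.
Rounded: 213.

213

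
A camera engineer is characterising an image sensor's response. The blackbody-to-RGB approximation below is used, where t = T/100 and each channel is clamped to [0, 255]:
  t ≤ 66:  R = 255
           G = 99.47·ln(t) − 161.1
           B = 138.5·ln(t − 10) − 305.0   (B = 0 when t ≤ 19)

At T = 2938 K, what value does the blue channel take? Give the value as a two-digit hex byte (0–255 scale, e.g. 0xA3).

0x6A

t = 2938/100 = 29.38; the t ≤ 66 branch applies.
B = 138.5·ln(29.38 − 10) − 305.0 = 138.5·ln 19.38 − 305.0 = 138.5·2.9642 − 305.0 = 105.547.
Rounded: 106; in hex, 0x6A.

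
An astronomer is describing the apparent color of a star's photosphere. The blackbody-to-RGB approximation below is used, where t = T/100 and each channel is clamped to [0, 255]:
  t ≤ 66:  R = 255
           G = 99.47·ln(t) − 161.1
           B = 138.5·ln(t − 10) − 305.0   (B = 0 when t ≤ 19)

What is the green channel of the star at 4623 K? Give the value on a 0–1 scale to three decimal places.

0.864

t = 4623/100 = 46.23; the t ≤ 66 branch applies.
G = 99.47·ln 46.23 − 161.1 = 99.47·3.8336 − 161.1 = 220.231.
On a 0–1 scale: 220.231/255 = 0.8637 → 0.864.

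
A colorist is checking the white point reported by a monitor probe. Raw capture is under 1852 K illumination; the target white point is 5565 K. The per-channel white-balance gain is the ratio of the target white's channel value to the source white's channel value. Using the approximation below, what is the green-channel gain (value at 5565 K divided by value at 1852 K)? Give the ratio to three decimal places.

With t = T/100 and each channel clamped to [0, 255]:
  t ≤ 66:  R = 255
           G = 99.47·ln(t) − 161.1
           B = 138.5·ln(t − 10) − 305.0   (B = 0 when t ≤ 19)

At 1852 K (t = 18.52):
  G = 99.47·ln 18.52 − 161.1 = 99.47·2.9189 − 161.1 = 129.238.
At 5565 K (t = 55.65):
  G = 99.47·ln 55.65 − 161.1 = 99.47·4.0191 − 161.1 = 238.678.
Gain = 238.678 / 129.238 = 1.8468 → 1.847.

1.847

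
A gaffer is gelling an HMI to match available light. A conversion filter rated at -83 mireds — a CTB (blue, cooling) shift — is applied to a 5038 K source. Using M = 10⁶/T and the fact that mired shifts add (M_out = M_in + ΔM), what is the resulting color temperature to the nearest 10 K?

8660 K

M_in = 10⁶/5038 = 198.49 mireds.
M_out = 198.49 + (-83) = 115.49 mireds.
T_out = 10⁶/115.49 = 8658.6 K → 8660 K.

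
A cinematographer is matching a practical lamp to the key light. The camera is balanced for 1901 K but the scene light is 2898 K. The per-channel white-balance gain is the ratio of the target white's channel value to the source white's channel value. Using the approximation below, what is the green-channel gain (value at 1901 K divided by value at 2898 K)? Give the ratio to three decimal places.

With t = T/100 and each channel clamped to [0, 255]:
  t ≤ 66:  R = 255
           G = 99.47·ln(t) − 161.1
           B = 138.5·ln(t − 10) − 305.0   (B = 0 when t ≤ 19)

At 2898 K (t = 28.98):
  G = 99.47·ln 28.98 − 161.1 = 99.47·3.3666 − 161.1 = 173.776.
At 1901 K (t = 19.01):
  G = 99.47·ln 19.01 − 161.1 = 99.47·2.9450 − 161.1 = 131.836.
Gain = 131.836 / 173.776 = 0.7587 → 0.759.

0.759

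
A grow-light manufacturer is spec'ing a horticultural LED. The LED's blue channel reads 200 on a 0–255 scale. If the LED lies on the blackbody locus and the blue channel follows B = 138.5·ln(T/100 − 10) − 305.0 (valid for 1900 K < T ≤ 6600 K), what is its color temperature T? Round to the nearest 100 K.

ln(t − 10) = (200 + 305.0) / 138.5 = 3.6462.
t − 10 = e^3.6462 = 38.329, so t = 48.329.
T = 100·t = 4833 K → 4800 K to the nearest 100 K.

4800 K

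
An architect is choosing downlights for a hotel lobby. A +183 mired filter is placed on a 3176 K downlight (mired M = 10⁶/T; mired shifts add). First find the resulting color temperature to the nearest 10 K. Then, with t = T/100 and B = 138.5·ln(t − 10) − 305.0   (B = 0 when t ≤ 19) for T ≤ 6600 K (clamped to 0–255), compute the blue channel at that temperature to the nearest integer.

M_in = 10⁶/3176 = 314.86; M_out = 314.86 + (+183) = 497.86.
T_out = 10⁶/497.86 = 2008.6 K → 2010 K; t = 20.1.
B = 138.5·ln(20.1 − 10) − 305.0 = 138.5·ln 10.1 − 305.0 = 138.5·2.3125 − 305.0 = 15.286.
Rounded: 15.

15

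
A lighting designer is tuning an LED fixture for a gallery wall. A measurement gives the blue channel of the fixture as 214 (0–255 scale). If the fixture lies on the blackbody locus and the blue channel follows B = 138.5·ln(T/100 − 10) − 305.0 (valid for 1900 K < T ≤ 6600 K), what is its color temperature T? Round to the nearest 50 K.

ln(t − 10) = (214 + 305.0) / 138.5 = 3.7473.
t − 10 = e^3.7473 = 42.406, so t = 52.406.
T = 100·t = 5241 K → 5250 K to the nearest 50 K.

5250 K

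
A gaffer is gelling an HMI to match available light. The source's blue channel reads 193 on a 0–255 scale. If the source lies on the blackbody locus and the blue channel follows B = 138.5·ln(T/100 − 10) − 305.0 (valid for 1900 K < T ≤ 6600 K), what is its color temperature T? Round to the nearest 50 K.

4650 K

ln(t − 10) = (193 + 305.0) / 138.5 = 3.5957.
t − 10 = e^3.5957 = 36.440, so t = 46.440.
T = 100·t = 4644 K → 4650 K to the nearest 50 K.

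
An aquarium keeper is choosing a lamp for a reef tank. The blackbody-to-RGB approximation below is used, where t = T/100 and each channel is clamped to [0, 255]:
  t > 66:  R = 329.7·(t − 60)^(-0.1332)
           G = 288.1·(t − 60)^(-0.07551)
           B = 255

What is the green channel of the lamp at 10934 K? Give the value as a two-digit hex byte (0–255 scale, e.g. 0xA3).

t = 10934/100 = 109.34; the t > 66 branch applies.
G = 288.1·(109.34 − 60)^(-0.07551) = 288.1·49.34^(-0.07551) = 288.1·0.74498 = 214.630.
Rounded: 215; in hex, 0xD7.

0xD7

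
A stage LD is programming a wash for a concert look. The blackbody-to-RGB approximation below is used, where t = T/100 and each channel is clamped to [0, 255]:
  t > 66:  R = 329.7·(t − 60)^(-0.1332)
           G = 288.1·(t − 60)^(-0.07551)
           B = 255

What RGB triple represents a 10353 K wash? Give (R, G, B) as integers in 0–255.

t = 10353/100 = 103.53; the t > 66 branch applies.
R = 329.7·(103.53 − 60)^(-0.1332) = 329.7·43.53^(-0.1332) = 329.7·0.60494 = 199.449.
G = 288.1·(103.53 − 60)^(-0.07551) = 288.1·43.53^(-0.07551) = 288.1·0.75206 = 216.670.
B = 255 by definition for t > 66.
Rounded: (199, 217, 255).

(199, 217, 255)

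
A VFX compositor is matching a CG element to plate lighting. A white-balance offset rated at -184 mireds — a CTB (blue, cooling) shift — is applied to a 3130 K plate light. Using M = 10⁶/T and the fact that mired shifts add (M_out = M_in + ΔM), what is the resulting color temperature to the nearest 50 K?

M_in = 10⁶/3130 = 319.49 mireds.
M_out = 319.49 + (-184) = 135.49 mireds.
T_out = 10⁶/135.49 = 7380.7 K → 7400 K.

7400 K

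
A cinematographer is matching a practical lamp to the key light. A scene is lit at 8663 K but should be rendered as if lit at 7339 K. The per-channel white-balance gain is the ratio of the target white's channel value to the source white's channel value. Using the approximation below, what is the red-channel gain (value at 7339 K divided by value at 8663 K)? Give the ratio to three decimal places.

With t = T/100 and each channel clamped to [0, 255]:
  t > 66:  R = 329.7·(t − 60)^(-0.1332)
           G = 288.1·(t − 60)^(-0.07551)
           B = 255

At 8663 K (t = 86.63):
  R = 329.7·(86.63 − 60)^(-0.1332) = 329.7·26.63^(-0.1332) = 329.7·0.64586 = 212.941.
At 7339 K (t = 73.39):
  R = 329.7·(73.39 − 60)^(-0.1332) = 329.7·13.39^(-0.1332) = 329.7·0.70780 = 233.363.
Gain = 233.363 / 212.941 = 1.0959 → 1.096.

1.096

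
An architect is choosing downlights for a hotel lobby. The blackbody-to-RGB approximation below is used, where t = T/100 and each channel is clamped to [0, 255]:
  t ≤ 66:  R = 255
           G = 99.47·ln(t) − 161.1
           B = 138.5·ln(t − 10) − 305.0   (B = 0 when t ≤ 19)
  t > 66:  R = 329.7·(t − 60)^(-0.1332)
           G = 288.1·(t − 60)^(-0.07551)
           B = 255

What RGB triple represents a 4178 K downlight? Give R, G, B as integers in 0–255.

R=255, G=210, B=174

t = 4178/100 = 41.78; the t ≤ 66 branch applies.
R = 255 by definition for t ≤ 66.
G = 99.47·ln 41.78 − 161.1 = 99.47·3.7324 − 161.1 = 210.164.
B = 138.5·ln(41.78 − 10) − 305.0 = 138.5·ln 31.78 − 305.0 = 138.5·3.4588 − 305.0 = 174.049.
Rounded: (255, 210, 174).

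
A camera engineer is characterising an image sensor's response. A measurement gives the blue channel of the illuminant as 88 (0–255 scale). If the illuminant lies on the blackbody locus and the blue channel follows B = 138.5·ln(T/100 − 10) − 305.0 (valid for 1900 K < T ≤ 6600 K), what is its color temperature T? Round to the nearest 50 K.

ln(t − 10) = (88 + 305.0) / 138.5 = 2.8375.
t − 10 = e^2.8375 = 17.074, so t = 27.074.
T = 100·t = 2707 K → 2700 K to the nearest 50 K.

2700 K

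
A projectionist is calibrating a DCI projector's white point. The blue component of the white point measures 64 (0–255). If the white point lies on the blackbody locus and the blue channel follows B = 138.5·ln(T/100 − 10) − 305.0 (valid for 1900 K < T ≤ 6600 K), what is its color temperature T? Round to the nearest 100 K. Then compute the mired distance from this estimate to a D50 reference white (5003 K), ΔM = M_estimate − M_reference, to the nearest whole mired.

+217 mireds

ln(t − 10) = (64 + 305.0) / 138.5 = 2.6643.
t − 10 = e^2.6643 = 14.357, so t = 24.357.
T = 100·t = 2436 K → 2400 K to the nearest 100 K.
M_estimate = 10⁶/2400 = 416.67; M_reference = 10⁶/5003 = 199.88.
ΔM = 416.67 − 199.88 = 216.79 → +217 mireds.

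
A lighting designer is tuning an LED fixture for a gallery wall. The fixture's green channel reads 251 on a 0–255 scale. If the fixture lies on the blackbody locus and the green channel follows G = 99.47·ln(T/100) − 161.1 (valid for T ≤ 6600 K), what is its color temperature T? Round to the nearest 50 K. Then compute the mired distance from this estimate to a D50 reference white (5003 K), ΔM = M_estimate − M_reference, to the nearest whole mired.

ln t = (251 + 161.1) / 99.47 = 4.1430.
t = e^4.1430 = 62.989.
T = 100·t = 6299 K → 6300 K to the nearest 50 K.
M_estimate = 10⁶/6300 = 158.73; M_reference = 10⁶/5003 = 199.88.
ΔM = 158.73 − 199.88 = -41.15 → -41 mireds.

-41 mireds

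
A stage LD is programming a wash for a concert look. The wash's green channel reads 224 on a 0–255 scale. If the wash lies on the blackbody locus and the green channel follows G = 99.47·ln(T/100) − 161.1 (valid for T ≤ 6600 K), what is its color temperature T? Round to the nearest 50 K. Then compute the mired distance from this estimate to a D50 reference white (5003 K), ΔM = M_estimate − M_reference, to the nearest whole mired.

ln t = (224 + 161.1) / 99.47 = 3.8715.
t = e^3.8715 = 48.015.
T = 100·t = 4802 K → 4800 K to the nearest 50 K.
M_estimate = 10⁶/4800 = 208.33; M_reference = 10⁶/5003 = 199.88.
ΔM = 208.33 − 199.88 = 8.45 → +8 mireds.

+8 mireds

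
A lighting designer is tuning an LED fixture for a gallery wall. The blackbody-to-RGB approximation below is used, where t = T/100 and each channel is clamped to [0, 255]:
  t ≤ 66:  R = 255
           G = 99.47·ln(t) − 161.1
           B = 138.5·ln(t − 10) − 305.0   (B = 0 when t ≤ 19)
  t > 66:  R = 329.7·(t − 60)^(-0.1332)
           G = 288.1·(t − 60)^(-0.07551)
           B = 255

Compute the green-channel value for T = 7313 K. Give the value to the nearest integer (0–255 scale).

t = 7313/100 = 73.13; the t > 66 branch applies.
G = 288.1·(73.13 − 60)^(-0.07551) = 288.1·13.13^(-0.07551) = 288.1·0.82330 = 237.194.
Rounded: 237.

237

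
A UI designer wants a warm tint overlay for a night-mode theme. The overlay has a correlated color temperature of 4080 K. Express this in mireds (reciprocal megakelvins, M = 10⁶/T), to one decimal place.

M = 10⁶ / 4080 = 245.098 → 245.1 mireds.

245.1 mireds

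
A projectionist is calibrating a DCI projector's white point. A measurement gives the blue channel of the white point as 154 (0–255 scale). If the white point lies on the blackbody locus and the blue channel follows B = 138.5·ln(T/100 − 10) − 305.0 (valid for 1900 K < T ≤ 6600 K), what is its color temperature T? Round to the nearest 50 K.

3750 K

ln(t − 10) = (154 + 305.0) / 138.5 = 3.3141.
t − 10 = e^3.3141 = 27.497, so t = 37.497.
T = 100·t = 3750 K → 3750 K to the nearest 50 K.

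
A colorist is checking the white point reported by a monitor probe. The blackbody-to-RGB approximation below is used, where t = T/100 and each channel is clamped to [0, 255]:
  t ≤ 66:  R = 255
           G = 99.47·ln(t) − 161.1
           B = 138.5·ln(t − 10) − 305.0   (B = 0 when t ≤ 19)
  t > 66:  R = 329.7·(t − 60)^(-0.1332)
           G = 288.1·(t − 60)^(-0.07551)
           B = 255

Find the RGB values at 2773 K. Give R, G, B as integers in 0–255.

R=255, G=169, B=93

t = 2773/100 = 27.73; the t ≤ 66 branch applies.
R = 255 by definition for t ≤ 66.
G = 99.47·ln 27.73 − 161.1 = 99.47·3.3225 − 161.1 = 169.391.
B = 138.5·ln(27.73 − 10) − 305.0 = 138.5·ln 17.73 − 305.0 = 138.5·2.8753 − 305.0 = 93.223.
Rounded: (255, 169, 93).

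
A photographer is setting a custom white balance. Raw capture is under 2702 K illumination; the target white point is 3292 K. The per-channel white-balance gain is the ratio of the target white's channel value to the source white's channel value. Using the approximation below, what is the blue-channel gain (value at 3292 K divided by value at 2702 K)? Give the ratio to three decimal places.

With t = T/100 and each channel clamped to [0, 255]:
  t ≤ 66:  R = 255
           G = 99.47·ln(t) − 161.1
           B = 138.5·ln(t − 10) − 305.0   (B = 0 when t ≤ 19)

1.471

At 2702 K (t = 27.02):
  B = 138.5·ln(27.02 − 10) − 305.0 = 138.5·ln 17.02 − 305.0 = 138.5·2.8344 − 305.0 = 87.563.
At 3292 K (t = 32.92):
  B = 138.5·ln(32.92 − 10) − 305.0 = 138.5·ln 22.92 − 305.0 = 138.5·3.1320 − 305.0 = 128.783.
Gain = 128.783 / 87.563 = 1.4708 → 1.471.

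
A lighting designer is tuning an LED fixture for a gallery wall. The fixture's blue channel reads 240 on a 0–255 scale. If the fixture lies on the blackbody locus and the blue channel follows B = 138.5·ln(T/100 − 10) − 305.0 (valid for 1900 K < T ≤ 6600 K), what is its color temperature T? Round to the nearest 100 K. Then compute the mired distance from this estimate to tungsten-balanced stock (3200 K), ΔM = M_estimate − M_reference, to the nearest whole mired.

-149 mireds

ln(t − 10) = (240 + 305.0) / 138.5 = 3.9350.
t − 10 = e^3.9350 = 51.163, so t = 61.163.
T = 100·t = 6116 K → 6100 K to the nearest 100 K.
M_estimate = 10⁶/6100 = 163.93; M_reference = 10⁶/3200 = 312.50.
ΔM = 163.93 − 312.50 = -148.57 → -149 mireds.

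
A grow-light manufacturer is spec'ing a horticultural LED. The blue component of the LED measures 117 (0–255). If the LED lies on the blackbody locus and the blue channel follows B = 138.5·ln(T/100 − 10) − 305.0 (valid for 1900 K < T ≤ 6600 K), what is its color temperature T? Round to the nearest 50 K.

ln(t − 10) = (117 + 305.0) / 138.5 = 3.0469.
t − 10 = e^3.0469 = 21.051, so t = 31.051.
T = 100·t = 3105 K → 3100 K to the nearest 50 K.

3100 K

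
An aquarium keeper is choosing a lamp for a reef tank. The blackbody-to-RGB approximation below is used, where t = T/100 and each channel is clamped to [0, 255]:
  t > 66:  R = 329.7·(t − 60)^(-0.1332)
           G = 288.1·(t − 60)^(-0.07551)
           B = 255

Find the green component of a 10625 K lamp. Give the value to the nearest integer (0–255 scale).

216

t = 10625/100 = 106.25; the t > 66 branch applies.
G = 288.1·(106.25 − 60)^(-0.07551) = 288.1·46.25^(-0.07551) = 288.1·0.74863 = 215.680.
Rounded: 216.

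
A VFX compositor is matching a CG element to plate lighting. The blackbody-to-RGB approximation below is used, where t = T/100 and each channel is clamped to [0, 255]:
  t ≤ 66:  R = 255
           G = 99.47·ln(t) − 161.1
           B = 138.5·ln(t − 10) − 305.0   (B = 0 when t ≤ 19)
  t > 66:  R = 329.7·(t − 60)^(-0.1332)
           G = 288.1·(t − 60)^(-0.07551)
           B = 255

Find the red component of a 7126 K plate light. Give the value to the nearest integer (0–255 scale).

239

t = 7126/100 = 71.26; the t > 66 branch applies.
R = 329.7·(71.26 − 60)^(-0.1332) = 329.7·11.26^(-0.1332) = 329.7·0.72433 = 238.811.
Rounded: 239.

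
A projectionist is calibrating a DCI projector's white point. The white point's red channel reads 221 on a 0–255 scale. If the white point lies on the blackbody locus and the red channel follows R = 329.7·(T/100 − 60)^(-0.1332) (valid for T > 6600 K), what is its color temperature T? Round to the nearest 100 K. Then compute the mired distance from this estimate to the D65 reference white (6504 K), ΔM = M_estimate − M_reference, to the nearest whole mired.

-29 mireds

(t − 60)^(-0.1332) = 221/329.7 = 0.67031.
t − 60 = 0.67031^(1/-0.1332) = 0.67031^(-7.508) = 20.149, so t = 80.149.
T = 100·t = 8015 K → 8000 K to the nearest 100 K.
M_estimate = 10⁶/8000 = 125.00; M_reference = 10⁶/6504 = 153.75.
ΔM = 125.00 − 153.75 = -28.75 → -29 mireds.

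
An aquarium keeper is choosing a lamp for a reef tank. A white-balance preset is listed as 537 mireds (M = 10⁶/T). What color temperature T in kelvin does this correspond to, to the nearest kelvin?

1862 K

T = 10⁶ / 537 = 1862.20 K → 1862 K.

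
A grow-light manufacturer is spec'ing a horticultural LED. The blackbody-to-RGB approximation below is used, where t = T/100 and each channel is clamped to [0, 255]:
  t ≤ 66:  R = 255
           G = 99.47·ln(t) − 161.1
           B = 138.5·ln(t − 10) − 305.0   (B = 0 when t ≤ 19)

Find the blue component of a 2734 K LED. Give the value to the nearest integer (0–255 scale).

t = 2734/100 = 27.34; the t ≤ 66 branch applies.
B = 138.5·ln(27.34 − 10) − 305.0 = 138.5·ln 17.34 − 305.0 = 138.5·2.8530 − 305.0 = 90.143.
Rounded: 90.

90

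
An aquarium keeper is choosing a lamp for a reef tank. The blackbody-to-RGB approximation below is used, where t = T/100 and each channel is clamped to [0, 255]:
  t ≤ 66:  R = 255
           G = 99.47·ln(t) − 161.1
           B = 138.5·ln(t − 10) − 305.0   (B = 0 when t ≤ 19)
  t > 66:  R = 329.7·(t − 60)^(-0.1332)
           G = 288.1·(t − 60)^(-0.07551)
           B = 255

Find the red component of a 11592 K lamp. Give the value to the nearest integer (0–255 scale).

t = 11592/100 = 115.92; the t > 66 branch applies.
R = 329.7·(115.92 − 60)^(-0.1332) = 329.7·55.92^(-0.1332) = 329.7·0.58509 = 192.905.
Rounded: 193.

193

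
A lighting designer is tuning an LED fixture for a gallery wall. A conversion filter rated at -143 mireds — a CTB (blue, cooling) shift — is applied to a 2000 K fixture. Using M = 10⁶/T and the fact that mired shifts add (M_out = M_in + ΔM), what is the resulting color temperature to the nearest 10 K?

2800 K

M_in = 10⁶/2000 = 500.00 mireds.
M_out = 500.00 + (-143) = 357.00 mireds.
T_out = 10⁶/357.00 = 2801.1 K → 2800 K.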